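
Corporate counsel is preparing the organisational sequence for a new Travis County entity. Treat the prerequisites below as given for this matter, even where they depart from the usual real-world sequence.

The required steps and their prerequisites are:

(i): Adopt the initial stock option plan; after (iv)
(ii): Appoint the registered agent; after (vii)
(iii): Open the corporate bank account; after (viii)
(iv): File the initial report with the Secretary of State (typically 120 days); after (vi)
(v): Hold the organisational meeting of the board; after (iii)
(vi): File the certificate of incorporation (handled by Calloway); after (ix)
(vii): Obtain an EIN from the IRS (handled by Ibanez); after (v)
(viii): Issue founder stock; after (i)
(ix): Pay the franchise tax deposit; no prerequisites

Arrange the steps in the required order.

(ix) → (vi) → (iv) → (i) → (viii) → (iii) → (v) → (vii) → (ii)

Only (ix) has no prerequisites, so it is first.
(vi) needed (ix), now all done → (vi).
(iv) is the only step now ready → (iv).
That leaves (i) as the only ready step → (i).
(viii) needed (i), now all done → (viii).
(iii) needed (viii), now all done → (iii).
(v) needed (iii), now all done → (v).
Next only (vii) has its prerequisites met → (vii).
(ii) is the only step now ready → (ii).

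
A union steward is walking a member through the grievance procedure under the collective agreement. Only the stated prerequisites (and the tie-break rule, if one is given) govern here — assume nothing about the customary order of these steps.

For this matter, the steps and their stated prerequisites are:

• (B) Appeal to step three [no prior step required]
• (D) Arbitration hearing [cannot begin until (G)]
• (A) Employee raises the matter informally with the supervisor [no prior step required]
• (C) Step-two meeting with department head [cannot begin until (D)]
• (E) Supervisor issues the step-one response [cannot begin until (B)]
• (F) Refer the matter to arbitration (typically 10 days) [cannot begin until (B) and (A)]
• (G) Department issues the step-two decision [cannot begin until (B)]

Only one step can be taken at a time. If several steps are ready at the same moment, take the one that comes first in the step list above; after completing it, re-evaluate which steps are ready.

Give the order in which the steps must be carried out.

(B) and (A) have no prerequisites; (B) is listed earlier, so (B) is first.
Ready: (A), (E) and (G). (A) is listed earlier → (A).
(F) now also ready, so the ready set is {(E), (F), (G)}; (E) is listed earlier → (E).
(F) and (G) are both available; (F) is listed earlier → (F).
(G) needed (B), now all done → (G).
(D) is the only step now ready → (D).
(C) needed (D), now all done → (C).

(B), (A), (E), (F), (G), (D), (C)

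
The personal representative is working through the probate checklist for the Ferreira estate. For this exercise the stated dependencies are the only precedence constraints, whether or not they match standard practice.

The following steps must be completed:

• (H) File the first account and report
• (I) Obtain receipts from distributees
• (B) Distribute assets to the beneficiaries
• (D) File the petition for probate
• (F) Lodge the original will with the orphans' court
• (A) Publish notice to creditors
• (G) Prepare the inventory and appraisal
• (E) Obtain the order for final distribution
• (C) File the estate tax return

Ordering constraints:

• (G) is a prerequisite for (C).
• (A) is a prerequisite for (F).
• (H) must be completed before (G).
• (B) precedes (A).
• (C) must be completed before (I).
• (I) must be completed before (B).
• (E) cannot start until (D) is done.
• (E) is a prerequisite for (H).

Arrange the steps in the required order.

(D) has no prerequisites → (D) first.
(E) is the only step now ready → (E).
That leaves (H) as the only ready step → (H).
Next only (G) has its prerequisites met → (G).
(C) is the only step now ready → (C).
(I) needed (C), now all done → (I).
(B) needed (I), now all done → (B).
Next only (A) has its prerequisites met → (A).
(F) needed (A), now all done → (F).

(D) → (E) → (H) → (G) → (C) → (I) → (B) → (A) → (F)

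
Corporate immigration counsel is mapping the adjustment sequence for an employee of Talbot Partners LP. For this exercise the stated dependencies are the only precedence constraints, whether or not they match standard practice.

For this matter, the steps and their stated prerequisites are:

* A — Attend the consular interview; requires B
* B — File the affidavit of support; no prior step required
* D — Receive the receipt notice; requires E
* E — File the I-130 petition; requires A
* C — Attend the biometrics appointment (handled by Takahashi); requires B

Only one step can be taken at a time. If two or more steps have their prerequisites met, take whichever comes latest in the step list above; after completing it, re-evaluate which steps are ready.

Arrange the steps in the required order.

B C A E D

B has no prerequisites → B first.
Ready: C and A. C is listed later → C.
Next only A has its prerequisites met → A.
That leaves E as the only ready step → E.
D needed E, now all done → D.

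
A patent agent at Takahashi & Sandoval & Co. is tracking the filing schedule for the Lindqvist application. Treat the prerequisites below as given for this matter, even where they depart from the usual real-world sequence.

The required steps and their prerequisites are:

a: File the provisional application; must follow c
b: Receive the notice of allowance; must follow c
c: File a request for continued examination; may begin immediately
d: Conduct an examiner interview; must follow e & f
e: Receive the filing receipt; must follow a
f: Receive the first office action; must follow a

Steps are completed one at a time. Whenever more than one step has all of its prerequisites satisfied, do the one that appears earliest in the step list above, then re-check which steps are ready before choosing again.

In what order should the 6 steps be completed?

c → a → b → e → f → d

c has no prerequisites → c first.
a and b are both available; a is listed earlier → a.
Now b, e and f have their prerequisites met. b is listed earlier, so b next.
Now e and f have their prerequisites met. e is listed earlier, so e next.
That leaves f as the only ready step → f.
d is the only step now ready → d.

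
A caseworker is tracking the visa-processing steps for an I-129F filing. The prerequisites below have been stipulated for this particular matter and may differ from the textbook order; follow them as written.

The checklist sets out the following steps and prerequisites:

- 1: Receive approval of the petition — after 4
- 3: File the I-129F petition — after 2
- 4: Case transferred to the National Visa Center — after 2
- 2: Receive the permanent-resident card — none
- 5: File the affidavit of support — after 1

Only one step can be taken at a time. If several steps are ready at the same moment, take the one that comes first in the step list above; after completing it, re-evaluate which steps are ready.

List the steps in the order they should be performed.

Only 2 has no prerequisites, so it is first.
Ready: 3 and 4. 3 is listed earlier → 3.
4 is the only step now ready → 4.
1 is the only step now ready → 1.
5 is the only step now ready → 5.

2, 3, 4, 1, 5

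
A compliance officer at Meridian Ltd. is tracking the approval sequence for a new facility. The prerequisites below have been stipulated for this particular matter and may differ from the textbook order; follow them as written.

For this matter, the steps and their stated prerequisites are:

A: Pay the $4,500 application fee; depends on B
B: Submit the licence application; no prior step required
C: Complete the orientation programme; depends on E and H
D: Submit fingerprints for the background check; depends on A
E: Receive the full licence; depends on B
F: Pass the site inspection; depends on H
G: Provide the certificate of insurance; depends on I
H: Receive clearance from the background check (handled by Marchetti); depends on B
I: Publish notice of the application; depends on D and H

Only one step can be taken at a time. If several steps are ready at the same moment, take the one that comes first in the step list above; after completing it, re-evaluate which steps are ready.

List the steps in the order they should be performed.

B → A → D → E → H → C → F → I → G

Only B has no prerequisites, so it is first.
A, E and H are all available; A is listed earlier → A.
D now also ready, so the ready set is {D, E, H}; D is listed earlier → D.
Now E and H have their prerequisites met. E is listed earlier, so E next.
That leaves H as the only ready step → H.
C, F and I are all available; C is listed earlier → C.
Now F and I have their prerequisites met. F is listed earlier, so F next.
I needed D and H, now all done → I.
G needed I, now all done → G.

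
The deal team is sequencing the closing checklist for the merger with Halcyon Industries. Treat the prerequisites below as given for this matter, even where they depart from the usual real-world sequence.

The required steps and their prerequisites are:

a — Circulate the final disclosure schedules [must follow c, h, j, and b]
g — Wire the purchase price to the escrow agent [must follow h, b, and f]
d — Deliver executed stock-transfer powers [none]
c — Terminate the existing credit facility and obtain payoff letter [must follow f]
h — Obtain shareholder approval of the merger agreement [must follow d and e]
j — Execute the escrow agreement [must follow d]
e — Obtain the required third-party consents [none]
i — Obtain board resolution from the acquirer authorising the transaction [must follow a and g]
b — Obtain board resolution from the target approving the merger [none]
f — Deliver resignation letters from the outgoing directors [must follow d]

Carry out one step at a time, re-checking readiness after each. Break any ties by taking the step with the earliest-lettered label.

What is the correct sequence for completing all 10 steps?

b, d, e, f, c, h, g, j, a, i

b, d and e have no prerequisites; b has the earlier label, so b is first.
Now d and e have their prerequisites met. d has the earlier label, so d next.
Ready: e, f and j. e has the earlier label → e.
h now also ready, so the ready set is {f, h, j}; f has the earlier label → f.
c now also ready, so the ready set is {c, h, j}; c has the earlier label → c.
Ready: h and j. h has the earlier label → h.
Ready: g and j. g has the earlier label → g.
Next only j has its prerequisites met → j.
That leaves a as the only ready step → a.
That leaves i as the only ready step → i.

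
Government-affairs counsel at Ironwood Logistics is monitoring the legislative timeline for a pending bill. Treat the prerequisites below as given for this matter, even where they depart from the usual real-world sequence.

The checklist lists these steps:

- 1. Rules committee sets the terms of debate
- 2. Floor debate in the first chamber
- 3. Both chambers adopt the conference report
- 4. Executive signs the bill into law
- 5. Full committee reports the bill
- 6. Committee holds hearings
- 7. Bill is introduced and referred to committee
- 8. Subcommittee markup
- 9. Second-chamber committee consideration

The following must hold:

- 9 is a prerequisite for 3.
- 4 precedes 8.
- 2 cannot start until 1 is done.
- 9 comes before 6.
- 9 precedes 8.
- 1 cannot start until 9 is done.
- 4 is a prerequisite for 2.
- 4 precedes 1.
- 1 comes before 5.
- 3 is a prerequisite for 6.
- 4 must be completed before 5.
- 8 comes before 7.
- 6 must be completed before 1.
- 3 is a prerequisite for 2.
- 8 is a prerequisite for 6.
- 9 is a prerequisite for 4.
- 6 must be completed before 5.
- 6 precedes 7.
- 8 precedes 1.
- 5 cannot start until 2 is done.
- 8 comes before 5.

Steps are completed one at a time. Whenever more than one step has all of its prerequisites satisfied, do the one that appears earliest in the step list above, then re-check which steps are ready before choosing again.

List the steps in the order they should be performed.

9 → 3 → 4 → 8 → 6 → 1 → 2 → 5 → 7

9 is the only step with nothing outstanding, so it goes first.
Ready: 3 and 4. 3 is listed earlier → 3.
4 needed 9, now all done → 4.
8 is the only step now ready → 8.
Next only 6 has its prerequisites met → 6.
Now 1 and 7 have their prerequisites met. 1 is listed earlier, so 1 next.
2 now also ready, so the ready set is {2, 7}; 2 is listed earlier → 2.
Ready: 5 and 7. 5 is listed earlier → 5.
Next only 7 has its prerequisites met → 7.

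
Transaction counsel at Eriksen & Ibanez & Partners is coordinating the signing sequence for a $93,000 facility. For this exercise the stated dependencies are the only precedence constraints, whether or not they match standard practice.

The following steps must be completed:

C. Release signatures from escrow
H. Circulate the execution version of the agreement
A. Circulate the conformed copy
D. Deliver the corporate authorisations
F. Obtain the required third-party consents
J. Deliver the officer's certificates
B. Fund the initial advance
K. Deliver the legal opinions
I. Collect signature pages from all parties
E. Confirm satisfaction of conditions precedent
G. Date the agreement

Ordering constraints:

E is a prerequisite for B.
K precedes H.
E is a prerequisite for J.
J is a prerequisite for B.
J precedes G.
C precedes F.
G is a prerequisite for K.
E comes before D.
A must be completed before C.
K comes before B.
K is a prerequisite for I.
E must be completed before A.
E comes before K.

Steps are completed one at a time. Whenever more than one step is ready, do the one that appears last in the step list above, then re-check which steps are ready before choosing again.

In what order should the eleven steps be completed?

E J G K I B D A H C F

E is the only step with nothing outstanding, so it goes first.
Ready: J, D and A. J is listed later → J.
G now also ready, so the ready set is {G, D, A}; G is listed later → G.
K now also ready, so the ready set is {K, D, A}; K is listed later → K.
Now I, B, D, A and H have their prerequisites met. I is listed later, so I next.
Now B, D, A and H have their prerequisites met. B is listed later, so B next.
D, A and H are all available; D is listed later → D.
Now A and H have their prerequisites met. A is listed later, so A next.
Ready: H and C. H is listed later → H.
C needed A, now all done → C.
F needed C, now all done → F.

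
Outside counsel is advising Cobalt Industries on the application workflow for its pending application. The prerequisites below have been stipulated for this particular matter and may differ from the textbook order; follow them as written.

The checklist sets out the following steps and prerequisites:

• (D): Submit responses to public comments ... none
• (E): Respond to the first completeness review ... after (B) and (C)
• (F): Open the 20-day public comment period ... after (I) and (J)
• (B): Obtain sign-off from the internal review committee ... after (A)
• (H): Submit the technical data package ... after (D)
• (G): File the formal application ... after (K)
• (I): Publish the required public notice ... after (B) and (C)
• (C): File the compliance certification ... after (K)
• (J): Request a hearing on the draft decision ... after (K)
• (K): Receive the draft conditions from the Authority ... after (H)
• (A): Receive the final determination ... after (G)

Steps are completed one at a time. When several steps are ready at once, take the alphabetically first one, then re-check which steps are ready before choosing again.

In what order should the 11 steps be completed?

(D) (H) (K) (C) (G) (A) (B) (E) (I) (J) (F)

(D) is the only step with nothing outstanding, so it goes first.
Next only (H) has its prerequisites met → (H).
That leaves (K) as the only ready step → (K).
Ready: (C), (G) and (J). (C) has the earlier label → (C).
Now (G) and (J) have their prerequisites met. (G) has the earlier label, so (G) next.
Now (A) and (J) have their prerequisites met. (A) has the earlier label, so (A) next.
(B) now also ready, so the ready set is {(B), (J)}; (B) has the earlier label → (B).
Now (E), (I) and (J) have their prerequisites met. (E) has the earlier label, so (E) next.
Now (I) and (J) have their prerequisites met. (I) has the earlier label, so (I) next.
Next only (J) has its prerequisites met → (J).
(F) needed (I) and (J), now all done → (F).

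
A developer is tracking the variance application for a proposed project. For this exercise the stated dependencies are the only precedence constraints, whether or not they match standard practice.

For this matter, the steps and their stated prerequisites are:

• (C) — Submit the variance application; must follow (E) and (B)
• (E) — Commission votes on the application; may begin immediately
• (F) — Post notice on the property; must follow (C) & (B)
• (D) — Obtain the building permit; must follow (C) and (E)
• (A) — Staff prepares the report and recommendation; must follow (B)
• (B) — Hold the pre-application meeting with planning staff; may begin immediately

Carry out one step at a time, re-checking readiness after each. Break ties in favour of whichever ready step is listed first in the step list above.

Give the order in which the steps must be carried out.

(E) (B) (C) (F) (D) (A)

(E) and (B) have no prerequisites; (E) is listed earlier, so (E) is first.
(B) is the only step now ready → (B).
Ready: (C) and (A). (C) is listed earlier → (C).
(F) and (D) now also ready, so the ready set is {(F), (D), (A)}; (F) is listed earlier → (F).
Ready: (D) and (A). (D) is listed earlier → (D).
That leaves (A) as the only ready step → (A).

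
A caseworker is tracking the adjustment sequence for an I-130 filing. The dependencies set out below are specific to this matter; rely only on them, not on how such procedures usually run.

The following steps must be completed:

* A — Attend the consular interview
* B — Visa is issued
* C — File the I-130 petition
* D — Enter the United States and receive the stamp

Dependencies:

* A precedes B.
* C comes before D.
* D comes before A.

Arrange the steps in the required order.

C is the only step with nothing outstanding, so it goes first.
Next only D has its prerequisites met → D.
A needed D, now all done → A.
B needed A, now all done → B.

C D A B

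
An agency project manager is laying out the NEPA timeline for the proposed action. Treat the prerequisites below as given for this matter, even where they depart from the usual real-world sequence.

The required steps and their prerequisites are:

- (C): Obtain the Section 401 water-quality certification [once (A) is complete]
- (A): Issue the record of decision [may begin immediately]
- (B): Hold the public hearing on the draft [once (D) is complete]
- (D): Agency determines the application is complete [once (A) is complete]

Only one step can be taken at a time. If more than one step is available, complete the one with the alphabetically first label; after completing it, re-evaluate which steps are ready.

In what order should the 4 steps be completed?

(A) → (C) → (D) → (B)

Only (A) has no prerequisites, so it is first.
Ready: (C) and (D). (C) has the earlier label → (C).
(D) needed (A), now all done → (D).
Next only (B) has its prerequisites met → (B).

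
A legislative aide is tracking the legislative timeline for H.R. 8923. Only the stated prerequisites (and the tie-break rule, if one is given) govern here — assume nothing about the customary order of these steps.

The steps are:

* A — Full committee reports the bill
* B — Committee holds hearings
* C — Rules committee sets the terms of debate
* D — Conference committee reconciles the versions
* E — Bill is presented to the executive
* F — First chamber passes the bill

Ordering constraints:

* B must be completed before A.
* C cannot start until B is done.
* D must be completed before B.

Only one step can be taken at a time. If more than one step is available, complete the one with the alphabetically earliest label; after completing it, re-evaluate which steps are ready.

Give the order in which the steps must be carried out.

D, B, A, C, E, F

Nothing is required for D, E and F. D has the earlier label → D first.
Ready: B, E and F. B has the earlier label → B.
A, C, E and F are all available; A has the earlier label → A.
C, E and F are all available; C has the earlier label → C.
E and F are both available; E has the earlier label → E.
That leaves F as the only ready step → F.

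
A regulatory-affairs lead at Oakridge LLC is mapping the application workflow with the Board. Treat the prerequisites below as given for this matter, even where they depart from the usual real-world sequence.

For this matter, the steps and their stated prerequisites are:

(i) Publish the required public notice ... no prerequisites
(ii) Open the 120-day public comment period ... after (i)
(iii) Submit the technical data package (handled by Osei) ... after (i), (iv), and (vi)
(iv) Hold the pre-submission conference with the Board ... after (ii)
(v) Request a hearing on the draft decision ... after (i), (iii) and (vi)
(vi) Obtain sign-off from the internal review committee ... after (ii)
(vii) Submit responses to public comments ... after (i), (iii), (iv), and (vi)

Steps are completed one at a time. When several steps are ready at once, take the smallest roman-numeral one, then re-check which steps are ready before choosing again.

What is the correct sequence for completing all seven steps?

(i) → (ii) → (iv) → (vi) → (iii) → (v) → (vii)

(i) is the only step with nothing outstanding, so it goes first.
(ii) is the only step now ready → (ii).
Ready: (iv) and (vi). (iv) has the earlier label → (iv).
(vi) needed (ii), now all done → (vi).
Next only (iii) has its prerequisites met → (iii).
(v) and (vii) are both available; (v) has the earlier label → (v).
That leaves (vii) as the only ready step → (vii).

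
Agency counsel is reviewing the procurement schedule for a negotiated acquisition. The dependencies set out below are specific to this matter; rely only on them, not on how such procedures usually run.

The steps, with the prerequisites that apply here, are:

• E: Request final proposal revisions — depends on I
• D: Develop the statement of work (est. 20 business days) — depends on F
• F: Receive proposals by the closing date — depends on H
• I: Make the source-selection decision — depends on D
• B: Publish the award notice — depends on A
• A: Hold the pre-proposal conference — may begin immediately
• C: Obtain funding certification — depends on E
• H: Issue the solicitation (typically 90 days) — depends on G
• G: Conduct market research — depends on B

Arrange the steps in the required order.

A B G H F D I E C

A has no prerequisites → A first.
That leaves B as the only ready step → B.
G needed B, now all done → G.
H needed G, now all done → H.
F needed H, now all done → F.
D needed F, now all done → D.
Next only I has its prerequisites met → I.
Next only E has its prerequisites met → E.
C needed E, now all done → C.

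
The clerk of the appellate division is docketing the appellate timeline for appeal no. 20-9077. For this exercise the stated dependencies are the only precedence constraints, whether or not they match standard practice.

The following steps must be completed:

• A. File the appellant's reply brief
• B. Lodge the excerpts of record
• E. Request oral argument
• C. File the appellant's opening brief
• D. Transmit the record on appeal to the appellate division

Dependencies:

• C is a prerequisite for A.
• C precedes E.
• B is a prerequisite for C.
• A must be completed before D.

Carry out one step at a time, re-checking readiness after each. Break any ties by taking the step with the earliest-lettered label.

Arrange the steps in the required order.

B, C, A, D, E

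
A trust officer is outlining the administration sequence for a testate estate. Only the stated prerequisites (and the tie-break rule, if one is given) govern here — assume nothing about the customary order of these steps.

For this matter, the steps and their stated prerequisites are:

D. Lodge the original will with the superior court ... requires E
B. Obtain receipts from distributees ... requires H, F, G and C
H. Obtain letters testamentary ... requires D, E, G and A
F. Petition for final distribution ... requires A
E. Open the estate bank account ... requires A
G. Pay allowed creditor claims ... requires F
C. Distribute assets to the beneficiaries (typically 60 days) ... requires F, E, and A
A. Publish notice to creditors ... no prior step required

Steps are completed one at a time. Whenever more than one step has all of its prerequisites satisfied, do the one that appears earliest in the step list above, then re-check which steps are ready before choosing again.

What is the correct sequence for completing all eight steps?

A, F, E, D, G, H, C, B

Only A has no prerequisites, so it is first.
Now F and E have their prerequisites met. F is listed earlier, so F next.
E and G are both available; E is listed earlier → E.
D and C now also ready, so the ready set is {D, G, C}; D is listed earlier → D.
Now G and C have their prerequisites met. G is listed earlier, so G next.
H now also ready, so the ready set is {H, C}; H is listed earlier → H.
C needed F, E and A, now all done → C.
That leaves B as the only ready step → B.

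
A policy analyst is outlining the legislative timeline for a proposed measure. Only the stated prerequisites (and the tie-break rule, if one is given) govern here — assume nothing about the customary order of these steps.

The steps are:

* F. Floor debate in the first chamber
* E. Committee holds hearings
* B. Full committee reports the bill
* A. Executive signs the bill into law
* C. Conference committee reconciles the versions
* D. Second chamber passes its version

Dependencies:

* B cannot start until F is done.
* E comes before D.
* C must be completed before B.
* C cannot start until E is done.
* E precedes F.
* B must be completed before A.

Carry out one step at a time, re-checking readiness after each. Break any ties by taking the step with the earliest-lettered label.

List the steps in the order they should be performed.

E, C, D, F, B, A

Only E has no prerequisites, so it is first.
C, D and F are all available; C has the earlier label → C.
Ready: D and F. D has the earlier label → D.
F needed E, now all done → F.
Next only B has its prerequisites met → B.
A needed B, now all done → A.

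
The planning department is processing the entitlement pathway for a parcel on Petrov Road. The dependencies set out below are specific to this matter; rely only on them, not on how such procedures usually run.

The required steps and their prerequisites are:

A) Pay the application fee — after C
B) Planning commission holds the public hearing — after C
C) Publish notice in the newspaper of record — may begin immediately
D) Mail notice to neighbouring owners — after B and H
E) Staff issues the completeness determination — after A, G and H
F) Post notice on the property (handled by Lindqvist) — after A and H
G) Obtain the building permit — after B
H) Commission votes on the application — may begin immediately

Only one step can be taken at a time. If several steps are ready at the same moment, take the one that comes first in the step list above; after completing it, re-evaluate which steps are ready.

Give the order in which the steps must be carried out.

C → A → B → G → H → D → E → F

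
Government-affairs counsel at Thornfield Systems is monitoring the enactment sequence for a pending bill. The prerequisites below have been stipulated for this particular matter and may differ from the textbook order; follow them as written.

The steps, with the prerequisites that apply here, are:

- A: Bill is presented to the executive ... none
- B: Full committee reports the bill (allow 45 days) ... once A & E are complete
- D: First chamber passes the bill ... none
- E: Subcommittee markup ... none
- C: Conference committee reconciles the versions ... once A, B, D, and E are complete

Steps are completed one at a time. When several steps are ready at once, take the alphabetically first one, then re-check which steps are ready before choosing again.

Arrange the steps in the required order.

A, D, E, B, C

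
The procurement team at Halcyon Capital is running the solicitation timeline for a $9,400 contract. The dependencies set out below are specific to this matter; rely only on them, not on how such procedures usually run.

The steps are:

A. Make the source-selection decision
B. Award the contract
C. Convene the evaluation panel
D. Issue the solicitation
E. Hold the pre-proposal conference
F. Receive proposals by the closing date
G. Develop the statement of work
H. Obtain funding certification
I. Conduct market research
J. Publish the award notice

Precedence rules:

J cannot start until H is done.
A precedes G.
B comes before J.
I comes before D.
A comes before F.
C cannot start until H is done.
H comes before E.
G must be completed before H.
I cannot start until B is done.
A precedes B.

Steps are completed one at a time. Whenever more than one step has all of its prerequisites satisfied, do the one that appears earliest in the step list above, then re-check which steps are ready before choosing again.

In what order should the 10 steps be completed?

A has no prerequisites → A first.
B, F and G are all available; B is listed earlier → B.
Now F, G and I have their prerequisites met. F is listed earlier, so F next.
Ready: G and I. G is listed earlier → G.
H now also ready, so the ready set is {H, I}; H is listed earlier → H.
Ready: C, E, I and J. C is listed earlier → C.
Now E, I and J have their prerequisites met. E is listed earlier, so E next.
I and J are both available; I is listed earlier → I.
Now D and J have their prerequisites met. D is listed earlier, so D next.
J is the only step now ready → J.

A, B, F, G, H, C, E, I, D, J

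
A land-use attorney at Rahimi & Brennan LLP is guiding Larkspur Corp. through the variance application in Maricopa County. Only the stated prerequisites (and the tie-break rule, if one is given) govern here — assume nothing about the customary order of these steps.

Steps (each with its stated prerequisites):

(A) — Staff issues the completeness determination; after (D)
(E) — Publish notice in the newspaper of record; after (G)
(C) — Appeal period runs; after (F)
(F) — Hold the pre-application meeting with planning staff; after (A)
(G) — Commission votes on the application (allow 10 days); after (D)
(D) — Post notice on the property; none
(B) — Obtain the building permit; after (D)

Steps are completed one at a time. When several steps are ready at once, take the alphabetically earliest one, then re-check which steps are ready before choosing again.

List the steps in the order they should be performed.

(D) → (A) → (B) → (F) → (C) → (G) → (E)

(D) has no prerequisites → (D) first.
Ready: (A), (B) and (G). (A) has the earlier label → (A).
(B), (F) and (G) are all available; (B) has the earlier label → (B).
Ready: (F) and (G). (F) has the earlier label → (F).
(C) now also ready, so the ready set is {(C), (G)}; (C) has the earlier label → (C).
(G) needed (D), now all done → (G).
(E) needed (G), now all done → (E).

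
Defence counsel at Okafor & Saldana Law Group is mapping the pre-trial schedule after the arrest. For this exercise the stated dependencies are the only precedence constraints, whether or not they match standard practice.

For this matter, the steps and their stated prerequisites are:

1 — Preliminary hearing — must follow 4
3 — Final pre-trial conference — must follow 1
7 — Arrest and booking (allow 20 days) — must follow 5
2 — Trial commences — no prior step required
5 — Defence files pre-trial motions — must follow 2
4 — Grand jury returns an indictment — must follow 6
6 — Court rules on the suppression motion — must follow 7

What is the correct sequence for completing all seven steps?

2, 5, 7, 6, 4, 1, 3

Only 2 has no prerequisites, so it is first.
5 is the only step now ready → 5.
7 needed 5, now all done → 7.
Next only 6 has its prerequisites met → 6.
4 is the only step now ready → 4.
1 is the only step now ready → 1.
That leaves 3 as the only ready step → 3.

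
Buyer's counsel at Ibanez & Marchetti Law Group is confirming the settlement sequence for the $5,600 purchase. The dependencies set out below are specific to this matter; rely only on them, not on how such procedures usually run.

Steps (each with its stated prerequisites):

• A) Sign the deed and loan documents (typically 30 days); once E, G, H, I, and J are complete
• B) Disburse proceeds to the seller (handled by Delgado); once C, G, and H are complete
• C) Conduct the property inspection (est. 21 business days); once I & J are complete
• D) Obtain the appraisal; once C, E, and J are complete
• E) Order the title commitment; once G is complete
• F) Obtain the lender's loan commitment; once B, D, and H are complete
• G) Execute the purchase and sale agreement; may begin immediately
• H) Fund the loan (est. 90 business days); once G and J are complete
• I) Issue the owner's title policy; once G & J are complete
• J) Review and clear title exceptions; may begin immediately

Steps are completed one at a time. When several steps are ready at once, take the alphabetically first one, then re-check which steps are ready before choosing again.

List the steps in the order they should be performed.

G → E → J → H → I → A → C → B → D → F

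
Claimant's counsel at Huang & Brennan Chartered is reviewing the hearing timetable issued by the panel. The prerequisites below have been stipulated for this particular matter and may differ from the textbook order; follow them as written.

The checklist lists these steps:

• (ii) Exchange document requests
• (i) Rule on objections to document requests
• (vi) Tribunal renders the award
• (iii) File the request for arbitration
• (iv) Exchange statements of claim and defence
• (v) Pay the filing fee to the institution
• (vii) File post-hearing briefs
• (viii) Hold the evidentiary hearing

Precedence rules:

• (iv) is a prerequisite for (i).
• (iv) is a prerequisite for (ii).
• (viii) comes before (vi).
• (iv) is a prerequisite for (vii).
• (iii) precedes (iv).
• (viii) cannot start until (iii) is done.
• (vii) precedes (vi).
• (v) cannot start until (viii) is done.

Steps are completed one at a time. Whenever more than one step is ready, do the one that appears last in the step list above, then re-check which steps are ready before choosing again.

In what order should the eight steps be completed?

Only (iii) has no prerequisites, so it is first.
(viii) and (iv) are both available; (viii) is listed later → (viii).
(v) now also ready, so the ready set is {(v), (iv)}; (v) is listed later → (v).
That leaves (iv) as the only ready step → (iv).
(vii), (i) and (ii) are all available; (vii) is listed later → (vii).
(vi), (i) and (ii) are all available; (vi) is listed later → (vi).
(i) and (ii) are both available; (i) is listed later → (i).
That leaves (ii) as the only ready step → (ii).

(iii) → (viii) → (v) → (iv) → (vii) → (vi) → (i) → (ii)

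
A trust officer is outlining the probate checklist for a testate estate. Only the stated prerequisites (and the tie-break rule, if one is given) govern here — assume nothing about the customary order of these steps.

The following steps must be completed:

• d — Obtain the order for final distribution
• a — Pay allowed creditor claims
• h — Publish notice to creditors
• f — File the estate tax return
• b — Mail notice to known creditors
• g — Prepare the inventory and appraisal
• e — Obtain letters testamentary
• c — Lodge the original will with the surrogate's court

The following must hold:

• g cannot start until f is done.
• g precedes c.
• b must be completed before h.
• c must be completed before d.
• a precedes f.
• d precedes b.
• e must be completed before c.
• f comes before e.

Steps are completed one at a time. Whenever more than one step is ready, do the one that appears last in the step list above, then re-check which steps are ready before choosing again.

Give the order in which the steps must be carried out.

a is the only step with nothing outstanding, so it goes first.
That leaves f as the only ready step → f.
e and g are both available; e is listed later → e.
g is the only step now ready → g.
Next only c has its prerequisites met → c.
d needed c, now all done → d.
That leaves b as the only ready step → b.
Next only h has its prerequisites met → h.

a, f, e, g, c, d, b, h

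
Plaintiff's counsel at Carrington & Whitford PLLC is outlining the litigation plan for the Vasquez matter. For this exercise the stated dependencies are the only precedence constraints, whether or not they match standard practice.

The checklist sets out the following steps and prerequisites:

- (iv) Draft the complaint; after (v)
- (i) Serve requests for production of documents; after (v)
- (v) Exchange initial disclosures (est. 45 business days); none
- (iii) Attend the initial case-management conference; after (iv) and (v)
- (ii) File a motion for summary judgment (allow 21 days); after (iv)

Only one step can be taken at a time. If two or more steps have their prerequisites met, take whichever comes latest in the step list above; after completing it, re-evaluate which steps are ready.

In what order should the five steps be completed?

Only (v) has no prerequisites, so it is first.
(i) and (iv) are both available; (i) is listed later → (i).
Next only (iv) has its prerequisites met → (iv).
Ready: (ii) and (iii). (ii) is listed later → (ii).
(iii) needed (v) and (iv), now all done → (iii).

(v), (i), (iv), (ii), (iii)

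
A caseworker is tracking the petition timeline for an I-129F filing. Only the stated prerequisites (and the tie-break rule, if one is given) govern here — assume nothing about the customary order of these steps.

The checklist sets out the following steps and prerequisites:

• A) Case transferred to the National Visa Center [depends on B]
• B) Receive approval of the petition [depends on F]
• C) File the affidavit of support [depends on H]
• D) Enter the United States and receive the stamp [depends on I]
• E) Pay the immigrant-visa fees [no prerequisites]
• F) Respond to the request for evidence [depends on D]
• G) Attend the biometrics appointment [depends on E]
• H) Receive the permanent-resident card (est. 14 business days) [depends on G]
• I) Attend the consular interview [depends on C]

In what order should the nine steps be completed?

Only E has no prerequisites, so it is first.
G is the only step now ready → G.
H needed G, now all done → H.
Next only C has its prerequisites met → C.
That leaves I as the only ready step → I.
D needed I, now all done → D.
F needed D, now all done → F.
Next only B has its prerequisites met → B.
A needed B, now all done → A.

E, G, H, C, I, D, F, B, A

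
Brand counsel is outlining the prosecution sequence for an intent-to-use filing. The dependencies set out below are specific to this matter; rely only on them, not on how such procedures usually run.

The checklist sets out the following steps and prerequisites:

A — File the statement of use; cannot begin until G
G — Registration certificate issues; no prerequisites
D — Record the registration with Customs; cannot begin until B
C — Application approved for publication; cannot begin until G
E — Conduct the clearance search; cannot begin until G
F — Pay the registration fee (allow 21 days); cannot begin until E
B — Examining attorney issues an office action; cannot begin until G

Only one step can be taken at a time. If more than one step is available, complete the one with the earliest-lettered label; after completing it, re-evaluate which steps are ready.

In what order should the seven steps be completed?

G is the only step with nothing outstanding, so it goes first.
Now A, B, C and E have their prerequisites met. A has the earlier label, so A next.
B, C and E are all available; B has the earlier label → B.
Ready: C, D and E. C has the earlier label → C.
Now D and E have their prerequisites met. D has the earlier label, so D next.
Next only E has its prerequisites met → E.
F needed E, now all done → F.

G → A → B → C → D → E → F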